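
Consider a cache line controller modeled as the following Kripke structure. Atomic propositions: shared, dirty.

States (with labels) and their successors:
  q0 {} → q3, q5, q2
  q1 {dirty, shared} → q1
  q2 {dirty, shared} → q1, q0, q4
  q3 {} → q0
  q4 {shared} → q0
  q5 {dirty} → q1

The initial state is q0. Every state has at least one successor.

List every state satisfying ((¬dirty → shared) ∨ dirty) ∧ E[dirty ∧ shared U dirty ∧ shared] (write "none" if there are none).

{q1, q2}

States satisfying ¬dirty: {q0, q3, q4}.
States satisfying ¬dirty → shared: {q1, q2, q4, q5}.
States satisfying (¬dirty → shared) ∨ dirty: {q1, q2, q4, q5}.
States satisfying dirty ∧ shared: {q1, q2}.
States satisfying E[dirty ∧ shared U dirty ∧ shared]: {q1, q2}.
States satisfying ((¬dirty → shared) ∨ dirty) ∧ E[dirty ∧ shared U dirty ∧ shared]: {q1, q2}.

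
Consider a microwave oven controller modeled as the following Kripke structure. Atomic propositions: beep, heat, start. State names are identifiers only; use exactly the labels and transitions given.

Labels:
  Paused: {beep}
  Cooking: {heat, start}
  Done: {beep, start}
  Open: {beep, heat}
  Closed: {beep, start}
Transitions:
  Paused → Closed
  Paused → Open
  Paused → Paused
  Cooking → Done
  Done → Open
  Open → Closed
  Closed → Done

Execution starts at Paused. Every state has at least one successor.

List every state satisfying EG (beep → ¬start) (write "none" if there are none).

{Paused}

States satisfying beep → ¬start: {Paused, Cooking, Open}.
States satisfying EG (beep → ¬start): {Paused}.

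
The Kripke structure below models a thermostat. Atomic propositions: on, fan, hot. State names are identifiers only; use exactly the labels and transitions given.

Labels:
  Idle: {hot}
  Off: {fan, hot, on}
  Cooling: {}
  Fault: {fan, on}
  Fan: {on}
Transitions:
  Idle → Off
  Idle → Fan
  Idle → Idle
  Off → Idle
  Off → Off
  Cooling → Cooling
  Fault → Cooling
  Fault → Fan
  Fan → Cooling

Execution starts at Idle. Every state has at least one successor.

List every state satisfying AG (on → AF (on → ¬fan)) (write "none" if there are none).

{Cooling, Fault, Fan}

States satisfying on → AF (on → ¬fan): {Idle, Cooling, Fault, Fan}.
States satisfying AG (on → AF (on → ¬fan)): {Cooling, Fault, Fan}.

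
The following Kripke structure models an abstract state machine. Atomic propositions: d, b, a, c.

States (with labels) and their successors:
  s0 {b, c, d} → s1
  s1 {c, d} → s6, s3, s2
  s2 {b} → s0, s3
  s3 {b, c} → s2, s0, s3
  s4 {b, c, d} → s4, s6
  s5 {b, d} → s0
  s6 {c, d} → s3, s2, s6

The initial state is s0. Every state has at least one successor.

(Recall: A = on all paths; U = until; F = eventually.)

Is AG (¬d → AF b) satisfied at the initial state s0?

Satisfied

States satisfying ¬d → AF b: {s0, s1, s2, s3, s4, s5, s6}.
States satisfying AG (¬d → AF b): {s0, s1, s2, s3, s4, s5, s6}.
Every state reachable from s0 satisfies ¬d → AF b.
s0 ∈ Sat(AG (¬d → AF b)).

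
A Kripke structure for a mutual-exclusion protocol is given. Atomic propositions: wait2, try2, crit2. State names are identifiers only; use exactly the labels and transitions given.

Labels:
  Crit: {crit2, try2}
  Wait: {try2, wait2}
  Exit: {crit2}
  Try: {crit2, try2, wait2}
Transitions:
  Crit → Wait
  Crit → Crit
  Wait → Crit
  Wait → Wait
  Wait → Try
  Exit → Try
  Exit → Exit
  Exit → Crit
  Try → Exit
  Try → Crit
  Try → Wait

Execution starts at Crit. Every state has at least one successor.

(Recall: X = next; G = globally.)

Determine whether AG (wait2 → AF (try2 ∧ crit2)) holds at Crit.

Violated

States satisfying wait2 → AF (try2 ∧ crit2): {Crit, Exit, Try}.
States satisfying AG (wait2 → AF (try2 ∧ crit2)): ∅.
Wait is reachable from Crit and violates wait2 → AF (try2 ∧ crit2), so AG fails at Crit.
Crit ∉ Sat(AG (wait2 → AF (try2 ∧ crit2))).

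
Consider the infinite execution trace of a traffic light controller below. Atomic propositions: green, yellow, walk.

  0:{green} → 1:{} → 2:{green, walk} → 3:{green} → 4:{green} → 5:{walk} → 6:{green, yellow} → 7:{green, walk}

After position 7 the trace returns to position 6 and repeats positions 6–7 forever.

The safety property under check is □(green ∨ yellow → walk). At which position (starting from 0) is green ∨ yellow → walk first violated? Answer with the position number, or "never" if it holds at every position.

At position 0 the labels are {green}, so green ∨ yellow → walk is false there. This is the first violation.

0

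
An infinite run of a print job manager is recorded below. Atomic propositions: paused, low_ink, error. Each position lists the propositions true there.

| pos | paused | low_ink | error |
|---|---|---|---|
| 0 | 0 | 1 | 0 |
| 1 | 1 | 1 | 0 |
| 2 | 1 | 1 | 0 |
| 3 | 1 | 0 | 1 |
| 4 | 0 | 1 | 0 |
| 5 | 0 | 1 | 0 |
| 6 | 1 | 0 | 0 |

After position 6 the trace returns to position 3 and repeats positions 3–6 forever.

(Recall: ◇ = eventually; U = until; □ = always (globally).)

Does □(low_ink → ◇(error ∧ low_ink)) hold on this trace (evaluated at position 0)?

low_ink → ◇(error ∧ low_ink) must hold at every position from 0 onward. It fails at position 0, so □(low_ink → ◇(error ∧ low_ink)) is false.
Positions where low_ink holds: 0, 1, 2, 4, 5.
Check ◇(error ∧ low_ink) at each: 0→fails, 1→fails, 2→fails, 4→fails, 5→fails.

Does not hold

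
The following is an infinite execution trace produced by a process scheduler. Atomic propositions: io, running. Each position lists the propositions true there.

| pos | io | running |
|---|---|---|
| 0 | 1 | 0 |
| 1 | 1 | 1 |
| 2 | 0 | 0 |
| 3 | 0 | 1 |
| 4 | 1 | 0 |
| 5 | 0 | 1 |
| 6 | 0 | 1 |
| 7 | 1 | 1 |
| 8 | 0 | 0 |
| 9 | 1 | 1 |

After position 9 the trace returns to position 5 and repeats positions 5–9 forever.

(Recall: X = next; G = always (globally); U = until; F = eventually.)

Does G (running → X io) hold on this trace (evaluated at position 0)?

running → X io must hold at every position from 0 onward. It fails at position 1, so G (running → X io) is false.
Positions where running holds: 1, 3, 5, 6, 7, 9.
Check X io at each: 1→fails, 3→ok, 5→fails, 6→ok, 7→fails, 9→fails.

Does not hold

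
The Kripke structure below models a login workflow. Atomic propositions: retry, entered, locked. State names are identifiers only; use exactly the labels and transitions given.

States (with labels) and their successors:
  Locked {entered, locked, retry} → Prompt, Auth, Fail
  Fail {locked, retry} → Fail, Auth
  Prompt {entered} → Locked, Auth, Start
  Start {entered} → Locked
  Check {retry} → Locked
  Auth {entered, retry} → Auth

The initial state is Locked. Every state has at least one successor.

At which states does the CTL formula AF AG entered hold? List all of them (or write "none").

States satisfying AG entered: {Auth}.
States satisfying AF AG entered: {Auth}.

{Auth}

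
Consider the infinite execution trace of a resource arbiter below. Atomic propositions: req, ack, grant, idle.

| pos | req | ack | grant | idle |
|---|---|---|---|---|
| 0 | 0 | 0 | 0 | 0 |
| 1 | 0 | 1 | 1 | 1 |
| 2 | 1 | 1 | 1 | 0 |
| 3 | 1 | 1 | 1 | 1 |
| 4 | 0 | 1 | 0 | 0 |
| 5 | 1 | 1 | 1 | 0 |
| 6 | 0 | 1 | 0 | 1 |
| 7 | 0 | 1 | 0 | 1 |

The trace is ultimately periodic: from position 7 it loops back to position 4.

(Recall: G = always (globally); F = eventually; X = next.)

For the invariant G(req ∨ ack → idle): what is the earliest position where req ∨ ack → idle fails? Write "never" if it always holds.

Check req ∨ ack → idle at each position in order: 0 ✓, 1 ✓.
At position 2 the labels are {ack, grant, req}, so req ∨ ack → idle is false there. This is the first violation.

2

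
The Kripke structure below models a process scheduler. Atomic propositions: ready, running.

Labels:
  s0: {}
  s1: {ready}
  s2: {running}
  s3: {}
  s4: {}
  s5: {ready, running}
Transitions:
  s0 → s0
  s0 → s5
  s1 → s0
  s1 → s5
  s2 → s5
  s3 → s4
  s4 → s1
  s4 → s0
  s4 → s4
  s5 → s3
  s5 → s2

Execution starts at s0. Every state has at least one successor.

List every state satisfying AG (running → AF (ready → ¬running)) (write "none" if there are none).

{s0, s1, s2, s3, s4, s5}

States satisfying running → AF (ready → ¬running): {s0, s1, s2, s3, s4, s5}.
States satisfying AG (running → AF (ready → ¬running)): {s0, s1, s2, s3, s4, s5}.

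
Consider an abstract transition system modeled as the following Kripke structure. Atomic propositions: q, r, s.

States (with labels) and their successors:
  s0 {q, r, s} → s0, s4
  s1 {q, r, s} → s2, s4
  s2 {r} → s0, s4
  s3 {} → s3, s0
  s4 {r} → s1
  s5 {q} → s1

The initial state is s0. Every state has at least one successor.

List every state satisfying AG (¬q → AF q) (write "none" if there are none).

States satisfying ¬q → AF q: {s0, s1, s2, s4, s5}.
States satisfying AG (¬q → AF q): {s0, s1, s2, s4, s5}.

{s0, s1, s2, s4, s5}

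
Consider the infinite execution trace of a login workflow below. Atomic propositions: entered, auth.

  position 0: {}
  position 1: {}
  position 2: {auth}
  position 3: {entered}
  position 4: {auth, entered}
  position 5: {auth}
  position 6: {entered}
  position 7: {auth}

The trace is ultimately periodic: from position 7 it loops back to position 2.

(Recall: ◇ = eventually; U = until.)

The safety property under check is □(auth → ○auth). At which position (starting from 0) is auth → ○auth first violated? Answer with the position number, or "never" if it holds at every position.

Check auth → ○auth at each position in order: 0 ✓, 1 ✓.
At position 2 the labels are {auth} and the next position 3 has {entered}, so auth → ○auth is false there. This is the first violation.

2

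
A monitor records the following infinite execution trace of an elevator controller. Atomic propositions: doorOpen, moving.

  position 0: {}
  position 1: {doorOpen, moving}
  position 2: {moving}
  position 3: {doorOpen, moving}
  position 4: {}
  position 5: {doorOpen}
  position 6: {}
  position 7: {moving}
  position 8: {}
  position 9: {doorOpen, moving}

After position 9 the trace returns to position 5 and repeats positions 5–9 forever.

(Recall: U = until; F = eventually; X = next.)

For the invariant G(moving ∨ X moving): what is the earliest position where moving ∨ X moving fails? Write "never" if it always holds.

4

Check moving ∨ X moving at each position in order: 0 ✓, 1 ✓, 2 ✓, 3 ✓.
At position 4 the labels are {} and the next position 5 has {doorOpen}, so moving ∨ X moving is false there. This is the first violation.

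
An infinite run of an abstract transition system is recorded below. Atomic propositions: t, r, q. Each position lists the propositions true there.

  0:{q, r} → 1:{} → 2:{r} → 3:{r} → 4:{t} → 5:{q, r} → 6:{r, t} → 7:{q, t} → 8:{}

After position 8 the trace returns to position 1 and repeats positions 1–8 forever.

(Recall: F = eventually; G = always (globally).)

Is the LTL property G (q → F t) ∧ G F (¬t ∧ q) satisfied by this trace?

Yes

q → F t holds at every position 0..8, and those are all positions ever visited, so G (q → F t) holds.
Positions where q holds: 0, 5, 7.
Check F t at each: 0→ok, 5→ok, 7→ok.
F (¬t ∧ q) holds at every position 0..8, and those are all positions ever visited, so G F (¬t ∧ q) holds.
At position 0: G (q → F t) is true; G F (¬t ∧ q) is true; so G (q → F t) ∧ G F (¬t ∧ q) is true.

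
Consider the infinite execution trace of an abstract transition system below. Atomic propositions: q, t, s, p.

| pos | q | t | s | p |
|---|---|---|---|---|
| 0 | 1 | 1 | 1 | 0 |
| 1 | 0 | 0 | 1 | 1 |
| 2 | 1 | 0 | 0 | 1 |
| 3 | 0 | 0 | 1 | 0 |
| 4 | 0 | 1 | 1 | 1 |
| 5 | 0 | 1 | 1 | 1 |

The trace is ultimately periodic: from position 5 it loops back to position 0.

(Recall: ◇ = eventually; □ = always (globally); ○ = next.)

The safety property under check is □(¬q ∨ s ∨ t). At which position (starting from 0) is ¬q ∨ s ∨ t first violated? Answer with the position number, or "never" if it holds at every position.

Check ¬q ∨ s ∨ t at each position in order: 0 ✓, 1 ✓.
At position 2 the labels are {p, q}, so ¬q ∨ s ∨ t is false there. This is the first violation.

2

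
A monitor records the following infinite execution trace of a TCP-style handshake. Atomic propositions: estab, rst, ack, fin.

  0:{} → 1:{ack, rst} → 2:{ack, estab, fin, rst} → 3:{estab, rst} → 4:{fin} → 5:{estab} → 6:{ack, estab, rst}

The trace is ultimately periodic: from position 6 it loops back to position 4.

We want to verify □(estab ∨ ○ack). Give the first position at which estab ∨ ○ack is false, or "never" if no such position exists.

Check estab ∨ ○ack at each position in order: 0 ✓, 1 ✓, 2 ✓, 3 ✓.
At position 4 the labels are {fin} and the next position 5 has {estab}, so estab ∨ ○ack is false there. This is the first violation.

4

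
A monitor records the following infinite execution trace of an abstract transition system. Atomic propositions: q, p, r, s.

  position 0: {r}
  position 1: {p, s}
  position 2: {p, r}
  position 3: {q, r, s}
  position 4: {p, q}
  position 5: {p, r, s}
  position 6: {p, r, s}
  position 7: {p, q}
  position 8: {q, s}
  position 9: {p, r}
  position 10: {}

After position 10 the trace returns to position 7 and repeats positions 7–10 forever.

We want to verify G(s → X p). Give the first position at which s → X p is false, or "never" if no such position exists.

s → X p holds at every position 0..10, and those are all the positions the trace ever visits, so the invariant G(s → X p) is never violated.

never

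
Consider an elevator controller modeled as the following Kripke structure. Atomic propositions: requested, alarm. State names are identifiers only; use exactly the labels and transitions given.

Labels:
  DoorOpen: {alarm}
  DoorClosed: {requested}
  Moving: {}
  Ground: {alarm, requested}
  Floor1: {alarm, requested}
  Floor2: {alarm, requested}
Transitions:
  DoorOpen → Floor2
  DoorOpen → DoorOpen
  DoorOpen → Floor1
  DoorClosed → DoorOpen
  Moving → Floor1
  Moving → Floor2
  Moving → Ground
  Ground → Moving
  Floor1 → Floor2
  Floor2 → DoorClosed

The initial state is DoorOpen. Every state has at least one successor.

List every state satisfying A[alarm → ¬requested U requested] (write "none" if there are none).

States satisfying alarm → ¬requested: {DoorOpen, DoorClosed, Moving}.
States satisfying requested: {DoorClosed, Ground, Floor1, Floor2}.
States satisfying A[alarm → ¬requested U requested]: {DoorClosed, Moving, Ground, Floor1, Floor2}.

{DoorClosed, Moving, Ground, Floor1, Floor2}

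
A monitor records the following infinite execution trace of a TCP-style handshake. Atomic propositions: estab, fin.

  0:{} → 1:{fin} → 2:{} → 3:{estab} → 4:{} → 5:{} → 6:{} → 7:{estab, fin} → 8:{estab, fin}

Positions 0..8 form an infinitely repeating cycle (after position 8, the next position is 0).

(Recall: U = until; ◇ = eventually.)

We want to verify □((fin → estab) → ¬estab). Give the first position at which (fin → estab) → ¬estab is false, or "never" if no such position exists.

3

Check (fin → estab) → ¬estab at each position in order: 0 ✓, 1 ✓, 2 ✓.
At position 3 the labels are {estab}, so (fin → estab) → ¬estab is false there. This is the first violation.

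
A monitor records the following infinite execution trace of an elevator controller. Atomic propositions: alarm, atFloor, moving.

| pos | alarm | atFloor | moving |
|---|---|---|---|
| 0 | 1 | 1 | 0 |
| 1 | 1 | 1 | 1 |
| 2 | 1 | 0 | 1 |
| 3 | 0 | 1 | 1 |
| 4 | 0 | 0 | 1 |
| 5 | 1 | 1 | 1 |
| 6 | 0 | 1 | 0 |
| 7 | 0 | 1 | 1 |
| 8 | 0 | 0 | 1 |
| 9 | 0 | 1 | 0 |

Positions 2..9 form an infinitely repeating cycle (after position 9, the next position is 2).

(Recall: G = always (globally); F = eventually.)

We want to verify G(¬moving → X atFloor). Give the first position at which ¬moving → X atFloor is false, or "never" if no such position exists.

9

Check ¬moving → X atFloor at each position in order: 0 ✓, 1 ✓, 2 ✓, 3 ✓, 4 ✓, 5 ✓, 6 ✓, 7 ✓, 8 ✓.
At position 9 the labels are {atFloor} and the next position 2 has {alarm, moving}, so ¬moving → X atFloor is false there. This is the first violation.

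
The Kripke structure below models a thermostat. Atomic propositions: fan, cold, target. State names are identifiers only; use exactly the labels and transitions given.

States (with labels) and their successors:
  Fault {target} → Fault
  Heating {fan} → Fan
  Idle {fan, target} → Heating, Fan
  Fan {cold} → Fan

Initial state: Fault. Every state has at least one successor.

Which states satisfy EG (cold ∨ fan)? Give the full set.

{Heating, Idle, Fan}

States satisfying cold ∨ fan: {Heating, Idle, Fan}.
States satisfying EG (cold ∨ fan): {Heating, Idle, Fan}.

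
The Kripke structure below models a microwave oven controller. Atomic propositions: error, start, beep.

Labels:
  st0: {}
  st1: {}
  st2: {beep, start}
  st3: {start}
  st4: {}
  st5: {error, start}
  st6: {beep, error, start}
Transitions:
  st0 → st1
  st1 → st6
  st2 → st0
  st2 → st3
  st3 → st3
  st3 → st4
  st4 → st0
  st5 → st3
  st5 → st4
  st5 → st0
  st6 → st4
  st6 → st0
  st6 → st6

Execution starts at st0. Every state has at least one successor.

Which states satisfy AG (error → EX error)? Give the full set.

{st0, st1, st2, st3, st4, st6}

States satisfying error → EX error: {st0, st1, st2, st3, st4, st6}.
States satisfying AG (error → EX error): {st0, st1, st2, st3, st4, st6}.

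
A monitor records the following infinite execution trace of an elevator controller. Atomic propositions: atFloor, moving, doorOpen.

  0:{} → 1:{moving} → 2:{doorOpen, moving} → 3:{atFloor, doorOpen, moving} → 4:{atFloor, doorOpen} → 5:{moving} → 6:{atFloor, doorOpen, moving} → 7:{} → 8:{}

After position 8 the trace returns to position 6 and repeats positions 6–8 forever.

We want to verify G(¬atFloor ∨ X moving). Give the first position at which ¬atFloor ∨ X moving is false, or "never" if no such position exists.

Check ¬atFloor ∨ X moving at each position in order: 0 ✓, 1 ✓, 2 ✓.
At position 3 the labels are {atFloor, doorOpen, moving} and the next position 4 has {atFloor, doorOpen}, so ¬atFloor ∨ X moving is false there. This is the first violation.

3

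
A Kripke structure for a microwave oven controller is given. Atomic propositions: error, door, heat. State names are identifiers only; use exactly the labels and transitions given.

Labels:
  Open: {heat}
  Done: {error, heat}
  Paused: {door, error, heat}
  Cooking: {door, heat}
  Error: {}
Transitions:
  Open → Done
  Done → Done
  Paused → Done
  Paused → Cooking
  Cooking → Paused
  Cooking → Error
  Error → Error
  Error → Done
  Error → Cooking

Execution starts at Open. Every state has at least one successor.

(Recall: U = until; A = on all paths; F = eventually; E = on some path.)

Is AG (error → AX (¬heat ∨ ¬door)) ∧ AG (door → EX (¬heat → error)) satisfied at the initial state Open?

Holds

States satisfying error → AX (¬heat ∨ ¬door): {Open, Done, Cooking, Error}.
States satisfying AG (error → AX (¬heat ∨ ¬door)): {Open, Done}.
States satisfying door → EX (¬heat → error): {Open, Done, Paused, Cooking, Error}.
States satisfying AG (door → EX (¬heat → error)): {Open, Done, Paused, Cooking, Error}.
States satisfying AG (error → AX (¬heat ∨ ¬door)) ∧ AG (door → EX (¬heat → error)): {Open, Done}.
Open ∈ Sat(AG (error → AX (¬heat ∨ ¬door)) ∧ AG (door → EX (¬heat → error))).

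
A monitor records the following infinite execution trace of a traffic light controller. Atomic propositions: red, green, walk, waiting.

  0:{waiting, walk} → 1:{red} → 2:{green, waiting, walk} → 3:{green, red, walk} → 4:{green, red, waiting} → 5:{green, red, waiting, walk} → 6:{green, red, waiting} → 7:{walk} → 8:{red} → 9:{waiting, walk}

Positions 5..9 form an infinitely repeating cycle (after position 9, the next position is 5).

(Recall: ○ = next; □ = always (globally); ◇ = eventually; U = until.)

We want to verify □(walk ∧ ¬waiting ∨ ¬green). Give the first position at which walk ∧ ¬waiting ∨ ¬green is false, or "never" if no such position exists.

Check walk ∧ ¬waiting ∨ ¬green at each position in order: 0 ✓, 1 ✓.
At position 2 the labels are {green, waiting, walk}, so walk ∧ ¬waiting ∨ ¬green is false there. This is the first violation.

2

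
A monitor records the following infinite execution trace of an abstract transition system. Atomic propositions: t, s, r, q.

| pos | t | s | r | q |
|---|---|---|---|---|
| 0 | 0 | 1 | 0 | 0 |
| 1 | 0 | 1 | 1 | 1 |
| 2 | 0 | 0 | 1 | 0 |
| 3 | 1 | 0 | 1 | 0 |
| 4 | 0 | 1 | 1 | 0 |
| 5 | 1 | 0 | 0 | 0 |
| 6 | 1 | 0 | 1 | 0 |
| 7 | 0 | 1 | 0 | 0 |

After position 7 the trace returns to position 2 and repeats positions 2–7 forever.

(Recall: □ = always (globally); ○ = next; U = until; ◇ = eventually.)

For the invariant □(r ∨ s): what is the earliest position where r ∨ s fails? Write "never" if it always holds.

5

Check r ∨ s at each position in order: 0 ✓, 1 ✓, 2 ✓, 3 ✓, 4 ✓.
At position 5 the labels are {t}, so r ∨ s is false there. This is the first violation.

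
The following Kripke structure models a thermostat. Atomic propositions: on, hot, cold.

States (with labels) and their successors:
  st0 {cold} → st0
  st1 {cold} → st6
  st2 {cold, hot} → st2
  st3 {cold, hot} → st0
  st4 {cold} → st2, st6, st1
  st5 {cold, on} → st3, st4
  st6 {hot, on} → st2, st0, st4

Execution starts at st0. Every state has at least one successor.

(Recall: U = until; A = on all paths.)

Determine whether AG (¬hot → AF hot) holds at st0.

Violated

States satisfying ¬hot → AF hot: {st1, st2, st3, st4, st5, st6}.
States satisfying AG (¬hot → AF hot): {st2}.
st0 is reachable from st0 and violates ¬hot → AF hot, so AG fails at st0.
st0 ∉ Sat(AG (¬hot → AF hot)).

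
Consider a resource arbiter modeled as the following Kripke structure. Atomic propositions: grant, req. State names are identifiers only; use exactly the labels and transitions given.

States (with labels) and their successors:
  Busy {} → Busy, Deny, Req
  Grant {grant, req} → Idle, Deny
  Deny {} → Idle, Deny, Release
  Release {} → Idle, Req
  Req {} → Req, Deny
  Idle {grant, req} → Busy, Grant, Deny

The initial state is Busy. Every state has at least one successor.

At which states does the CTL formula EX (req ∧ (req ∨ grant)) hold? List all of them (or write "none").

States satisfying req ∧ (req ∨ grant): {Grant, Idle}.
States satisfying EX (req ∧ (req ∨ grant)): {Grant, Deny, Release, Idle}.

{Grant, Deny, Release, Idle}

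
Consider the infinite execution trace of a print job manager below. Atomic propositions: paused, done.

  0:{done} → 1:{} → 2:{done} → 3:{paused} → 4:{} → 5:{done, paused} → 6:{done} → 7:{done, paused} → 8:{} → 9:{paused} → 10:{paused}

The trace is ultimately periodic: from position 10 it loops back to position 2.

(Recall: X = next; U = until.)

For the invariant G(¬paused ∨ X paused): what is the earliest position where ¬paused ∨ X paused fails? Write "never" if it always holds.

3

Check ¬paused ∨ X paused at each position in order: 0 ✓, 1 ✓, 2 ✓.
At position 3 the labels are {paused} and the next position 4 has {}, so ¬paused ∨ X paused is false there. This is the first violation.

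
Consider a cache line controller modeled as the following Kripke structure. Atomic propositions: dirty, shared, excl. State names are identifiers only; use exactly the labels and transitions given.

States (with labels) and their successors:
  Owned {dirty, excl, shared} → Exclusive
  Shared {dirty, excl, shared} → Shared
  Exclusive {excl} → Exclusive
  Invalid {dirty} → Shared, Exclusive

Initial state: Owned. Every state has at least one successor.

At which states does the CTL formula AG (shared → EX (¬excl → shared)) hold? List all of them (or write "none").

States satisfying shared → EX (¬excl → shared): {Owned, Shared, Exclusive, Invalid}.
States satisfying AG (shared → EX (¬excl → shared)): {Owned, Shared, Exclusive, Invalid}.

{Owned, Shared, Exclusive, Invalid}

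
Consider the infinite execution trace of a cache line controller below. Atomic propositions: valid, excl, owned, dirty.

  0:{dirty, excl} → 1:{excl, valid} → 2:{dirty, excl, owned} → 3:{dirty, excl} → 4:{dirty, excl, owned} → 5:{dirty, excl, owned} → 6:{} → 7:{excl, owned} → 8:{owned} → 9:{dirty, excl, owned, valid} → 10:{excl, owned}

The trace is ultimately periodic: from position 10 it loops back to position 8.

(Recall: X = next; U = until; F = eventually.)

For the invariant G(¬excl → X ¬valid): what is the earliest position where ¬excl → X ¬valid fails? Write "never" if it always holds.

Check ¬excl → X ¬valid at each position in order: 0 ✓, 1 ✓, 2 ✓, 3 ✓, 4 ✓, 5 ✓, 6 ✓, 7 ✓.
At position 8 the labels are {owned} and the next position 9 has {dirty, excl, owned, valid}, so ¬excl → X ¬valid is false there. This is the first violation.

8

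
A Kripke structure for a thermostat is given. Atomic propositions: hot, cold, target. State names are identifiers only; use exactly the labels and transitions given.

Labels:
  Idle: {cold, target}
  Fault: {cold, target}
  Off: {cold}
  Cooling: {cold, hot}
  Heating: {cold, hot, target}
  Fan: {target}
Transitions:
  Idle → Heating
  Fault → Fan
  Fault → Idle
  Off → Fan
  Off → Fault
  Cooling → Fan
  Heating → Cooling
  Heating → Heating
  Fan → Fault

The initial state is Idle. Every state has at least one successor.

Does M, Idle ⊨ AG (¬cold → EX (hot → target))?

Yes

States satisfying ¬cold → EX (hot → target): {Idle, Fault, Off, Cooling, Heating, Fan}.
States satisfying AG (¬cold → EX (hot → target)): {Idle, Fault, Off, Cooling, Heating, Fan}.
Every state reachable from Idle satisfies ¬cold → EX (hot → target).
Idle ∈ Sat(AG (¬cold → EX (hot → target))).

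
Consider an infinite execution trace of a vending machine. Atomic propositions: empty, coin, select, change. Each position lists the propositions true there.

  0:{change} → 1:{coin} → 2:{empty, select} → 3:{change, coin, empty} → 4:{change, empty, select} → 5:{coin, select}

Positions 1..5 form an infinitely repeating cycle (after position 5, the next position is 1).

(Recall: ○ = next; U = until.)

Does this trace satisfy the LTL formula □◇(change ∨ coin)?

Yes

◇(change ∨ coin) holds at every position 0..5, and those are all positions ever visited, so □◇(change ∨ coin) holds.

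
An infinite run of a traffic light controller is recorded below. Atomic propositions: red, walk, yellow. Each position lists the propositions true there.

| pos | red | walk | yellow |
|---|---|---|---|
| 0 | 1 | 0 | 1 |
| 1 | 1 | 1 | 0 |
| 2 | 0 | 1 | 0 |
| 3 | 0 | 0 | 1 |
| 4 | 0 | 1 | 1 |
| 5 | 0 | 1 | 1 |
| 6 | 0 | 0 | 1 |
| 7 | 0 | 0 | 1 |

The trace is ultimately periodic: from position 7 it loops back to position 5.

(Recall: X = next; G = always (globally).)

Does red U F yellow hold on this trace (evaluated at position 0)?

Holds

Walking from position 0: F yellow first holds at position 0, and red holds at every earlier position along the way, so red U F yellow holds.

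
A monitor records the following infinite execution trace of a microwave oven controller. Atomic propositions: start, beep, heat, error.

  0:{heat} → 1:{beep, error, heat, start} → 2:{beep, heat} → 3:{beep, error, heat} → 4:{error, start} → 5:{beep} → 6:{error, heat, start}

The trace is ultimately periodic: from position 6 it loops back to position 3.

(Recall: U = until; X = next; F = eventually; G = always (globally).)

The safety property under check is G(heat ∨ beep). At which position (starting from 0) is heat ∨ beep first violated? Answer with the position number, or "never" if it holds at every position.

4

Check heat ∨ beep at each position in order: 0 ✓, 1 ✓, 2 ✓, 3 ✓.
At position 4 the labels are {error, start}, so heat ∨ beep is false there. This is the first violation.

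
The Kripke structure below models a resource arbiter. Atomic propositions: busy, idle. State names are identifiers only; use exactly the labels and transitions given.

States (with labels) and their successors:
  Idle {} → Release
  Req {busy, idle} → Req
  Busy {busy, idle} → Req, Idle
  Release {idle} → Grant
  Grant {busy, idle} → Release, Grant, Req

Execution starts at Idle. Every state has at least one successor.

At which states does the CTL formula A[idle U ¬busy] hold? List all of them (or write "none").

{Idle, Release}

States satisfying idle: {Req, Busy, Release, Grant}.
States satisfying ¬busy: {Idle, Release}.
States satisfying A[idle U ¬busy]: {Idle, Release}.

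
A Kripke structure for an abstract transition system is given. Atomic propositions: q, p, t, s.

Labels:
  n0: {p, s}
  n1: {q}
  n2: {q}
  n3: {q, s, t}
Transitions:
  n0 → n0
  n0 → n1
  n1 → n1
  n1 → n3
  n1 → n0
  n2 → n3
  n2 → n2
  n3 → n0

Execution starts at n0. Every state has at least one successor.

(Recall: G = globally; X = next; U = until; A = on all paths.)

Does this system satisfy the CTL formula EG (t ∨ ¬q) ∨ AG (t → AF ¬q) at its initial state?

States satisfying t ∨ ¬q: {n0, n3}.
States satisfying EG (t ∨ ¬q): {n0, n3}.
States satisfying t → AF ¬q: {n0, n1, n2, n3}.
States satisfying AG (t → AF ¬q): {n0, n1, n2, n3}.
States satisfying EG (t ∨ ¬q) ∨ AG (t → AF ¬q): {n0, n1, n2, n3}.
n0 ∈ Sat(EG (t ∨ ¬q) ∨ AG (t → AF ¬q)).

Satisfied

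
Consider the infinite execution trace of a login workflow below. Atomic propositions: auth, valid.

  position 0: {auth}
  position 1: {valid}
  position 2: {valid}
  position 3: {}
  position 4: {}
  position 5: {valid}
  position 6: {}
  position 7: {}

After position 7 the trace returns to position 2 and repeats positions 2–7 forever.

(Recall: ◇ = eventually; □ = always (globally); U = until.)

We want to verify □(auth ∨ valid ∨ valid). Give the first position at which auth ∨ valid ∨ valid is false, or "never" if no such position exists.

3

Check auth ∨ valid ∨ valid at each position in order: 0 ✓, 1 ✓, 2 ✓.
At position 3 the labels are {}, so auth ∨ valid ∨ valid is false there. This is the first violation.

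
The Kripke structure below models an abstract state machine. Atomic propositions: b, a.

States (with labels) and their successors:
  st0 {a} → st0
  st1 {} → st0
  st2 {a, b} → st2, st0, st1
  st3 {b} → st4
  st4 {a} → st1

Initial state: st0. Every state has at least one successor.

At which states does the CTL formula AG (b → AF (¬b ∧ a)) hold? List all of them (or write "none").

States satisfying b → AF (¬b ∧ a): {st0, st1, st3, st4}.
States satisfying AG (b → AF (¬b ∧ a)): {st0, st1, st3, st4}.

{st0, st1, st3, st4}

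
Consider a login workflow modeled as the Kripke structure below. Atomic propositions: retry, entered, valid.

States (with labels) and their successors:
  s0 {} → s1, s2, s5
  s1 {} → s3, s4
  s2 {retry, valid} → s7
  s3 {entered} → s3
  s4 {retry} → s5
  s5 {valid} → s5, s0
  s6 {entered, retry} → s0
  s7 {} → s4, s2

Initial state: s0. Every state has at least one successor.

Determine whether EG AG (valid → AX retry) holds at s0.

No

States satisfying AG (valid → AX retry): {s3}.
States satisfying EG AG (valid → AX retry): {s3}.
No suitable path/successor from s0 witnesses the formula.
s0 ∉ Sat(EG AG (valid → AX retry)).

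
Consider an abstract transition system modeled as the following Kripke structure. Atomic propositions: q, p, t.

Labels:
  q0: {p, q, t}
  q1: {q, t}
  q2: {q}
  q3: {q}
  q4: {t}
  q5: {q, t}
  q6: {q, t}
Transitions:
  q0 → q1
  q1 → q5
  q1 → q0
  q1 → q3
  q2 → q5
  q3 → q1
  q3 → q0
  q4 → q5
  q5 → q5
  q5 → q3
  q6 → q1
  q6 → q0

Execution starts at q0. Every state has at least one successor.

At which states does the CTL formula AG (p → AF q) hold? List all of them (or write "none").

States satisfying p → AF q: {q0, q1, q2, q3, q4, q5, q6}.
States satisfying AG (p → AF q): {q0, q1, q2, q3, q4, q5, q6}.

{q0, q1, q2, q3, q4, q5, q6}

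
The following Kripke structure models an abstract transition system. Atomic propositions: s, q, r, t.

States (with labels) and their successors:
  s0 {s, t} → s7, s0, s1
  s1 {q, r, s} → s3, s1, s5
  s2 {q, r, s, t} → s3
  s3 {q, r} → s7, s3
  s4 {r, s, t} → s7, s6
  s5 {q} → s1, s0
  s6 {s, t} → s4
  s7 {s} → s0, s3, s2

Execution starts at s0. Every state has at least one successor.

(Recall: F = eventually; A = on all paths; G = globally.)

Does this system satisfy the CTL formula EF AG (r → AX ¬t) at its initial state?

States satisfying AG (r → AX ¬t): {s0, s1, s2, s3, s5, s7}.
States satisfying EF AG (r → AX ¬t): {s0, s1, s2, s3, s4, s5, s6, s7}.
Some path from s0 reaches a state where AG (r → AX ¬t) holds.
s0 ∈ Sat(EF AG (r → AX ¬t)).

Satisfied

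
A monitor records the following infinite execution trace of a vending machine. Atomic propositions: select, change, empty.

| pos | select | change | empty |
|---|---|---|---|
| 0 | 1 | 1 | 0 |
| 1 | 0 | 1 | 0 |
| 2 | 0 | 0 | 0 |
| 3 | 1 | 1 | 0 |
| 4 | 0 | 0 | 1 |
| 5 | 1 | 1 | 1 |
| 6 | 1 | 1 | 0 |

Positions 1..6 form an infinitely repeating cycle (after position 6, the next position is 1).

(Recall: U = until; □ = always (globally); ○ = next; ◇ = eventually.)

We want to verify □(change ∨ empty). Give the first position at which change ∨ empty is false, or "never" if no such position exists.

2

Check change ∨ empty at each position in order: 0 ✓, 1 ✓.
At position 2 the labels are {}, so change ∨ empty is false there. This is the first violation.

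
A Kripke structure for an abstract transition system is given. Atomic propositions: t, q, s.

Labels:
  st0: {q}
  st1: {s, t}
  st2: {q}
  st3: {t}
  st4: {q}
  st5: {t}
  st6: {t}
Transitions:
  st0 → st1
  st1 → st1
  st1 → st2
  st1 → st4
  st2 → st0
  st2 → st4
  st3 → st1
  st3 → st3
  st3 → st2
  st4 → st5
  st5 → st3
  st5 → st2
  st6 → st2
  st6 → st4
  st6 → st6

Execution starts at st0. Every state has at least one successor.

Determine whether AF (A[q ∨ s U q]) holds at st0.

Holds

States satisfying A[q ∨ s U q]: {st0, st2, st4}.
States satisfying AF (A[q ∨ s U q]): {st0, st2, st4}.
st0 ∈ Sat(AF (A[q ∨ s U q])).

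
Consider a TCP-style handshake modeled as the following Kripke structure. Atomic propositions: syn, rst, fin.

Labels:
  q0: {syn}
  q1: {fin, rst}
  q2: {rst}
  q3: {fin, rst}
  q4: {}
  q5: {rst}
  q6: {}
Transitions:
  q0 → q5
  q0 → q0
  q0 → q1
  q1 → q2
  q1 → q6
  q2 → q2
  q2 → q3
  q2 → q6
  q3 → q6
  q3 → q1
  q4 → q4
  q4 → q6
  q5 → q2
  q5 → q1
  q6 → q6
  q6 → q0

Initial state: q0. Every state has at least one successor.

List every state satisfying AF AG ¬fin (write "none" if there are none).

States satisfying AG ¬fin: ∅.
States satisfying AF AG ¬fin: ∅.

none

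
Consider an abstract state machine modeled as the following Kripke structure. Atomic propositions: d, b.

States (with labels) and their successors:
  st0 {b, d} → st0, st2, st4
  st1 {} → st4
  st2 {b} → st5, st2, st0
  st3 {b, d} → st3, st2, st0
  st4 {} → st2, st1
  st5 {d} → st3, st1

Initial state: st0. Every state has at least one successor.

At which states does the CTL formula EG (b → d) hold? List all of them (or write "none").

{st0, st1, st3, st4, st5}

States satisfying b → d: {st0, st1, st3, st4, st5}.
States satisfying EG (b → d): {st0, st1, st3, st4, st5}.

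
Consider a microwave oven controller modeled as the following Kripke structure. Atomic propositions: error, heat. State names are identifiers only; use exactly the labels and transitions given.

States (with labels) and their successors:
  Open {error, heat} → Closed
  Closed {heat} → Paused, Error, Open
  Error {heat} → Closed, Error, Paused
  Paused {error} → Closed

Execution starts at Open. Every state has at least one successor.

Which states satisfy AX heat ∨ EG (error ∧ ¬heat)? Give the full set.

States satisfying heat: {Open, Closed, Error}.
States satisfying AX heat: {Open, Paused}.
States satisfying error ∧ ¬heat: {Paused}.
States satisfying EG (error ∧ ¬heat): ∅.
States satisfying AX heat ∨ EG (error ∧ ¬heat): {Open, Paused}.

{Open, Paused}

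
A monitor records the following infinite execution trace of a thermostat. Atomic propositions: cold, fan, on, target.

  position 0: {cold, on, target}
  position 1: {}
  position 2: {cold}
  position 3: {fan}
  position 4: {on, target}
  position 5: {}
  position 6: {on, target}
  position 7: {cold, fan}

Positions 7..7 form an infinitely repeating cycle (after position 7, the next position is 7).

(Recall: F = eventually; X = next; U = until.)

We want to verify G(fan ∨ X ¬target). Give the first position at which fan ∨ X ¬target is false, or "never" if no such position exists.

Check fan ∨ X ¬target at each position in order: 0 ✓, 1 ✓, 2 ✓, 3 ✓, 4 ✓.
At position 5 the labels are {} and the next position 6 has {on, target}, so fan ∨ X ¬target is false there. This is the first violation.

5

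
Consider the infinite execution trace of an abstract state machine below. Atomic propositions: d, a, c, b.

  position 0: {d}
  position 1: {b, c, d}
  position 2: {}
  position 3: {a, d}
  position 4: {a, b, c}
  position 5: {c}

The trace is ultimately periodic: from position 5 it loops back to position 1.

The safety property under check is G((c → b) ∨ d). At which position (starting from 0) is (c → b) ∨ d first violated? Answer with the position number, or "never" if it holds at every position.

Check (c → b) ∨ d at each position in order: 0 ✓, 1 ✓, 2 ✓, 3 ✓, 4 ✓.
At position 5 the labels are {c}, so (c → b) ∨ d is false there. This is the first violation.

5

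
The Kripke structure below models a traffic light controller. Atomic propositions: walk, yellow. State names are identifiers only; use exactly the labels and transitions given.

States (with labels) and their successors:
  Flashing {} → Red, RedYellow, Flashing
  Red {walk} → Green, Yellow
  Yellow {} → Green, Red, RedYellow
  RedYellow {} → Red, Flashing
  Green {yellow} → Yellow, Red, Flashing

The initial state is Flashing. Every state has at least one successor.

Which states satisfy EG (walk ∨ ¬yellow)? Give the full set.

{Flashing, Red, Yellow, RedYellow}

States satisfying walk ∨ ¬yellow: {Flashing, Red, Yellow, RedYellow}.
States satisfying EG (walk ∨ ¬yellow): {Flashing, Red, Yellow, RedYellow}.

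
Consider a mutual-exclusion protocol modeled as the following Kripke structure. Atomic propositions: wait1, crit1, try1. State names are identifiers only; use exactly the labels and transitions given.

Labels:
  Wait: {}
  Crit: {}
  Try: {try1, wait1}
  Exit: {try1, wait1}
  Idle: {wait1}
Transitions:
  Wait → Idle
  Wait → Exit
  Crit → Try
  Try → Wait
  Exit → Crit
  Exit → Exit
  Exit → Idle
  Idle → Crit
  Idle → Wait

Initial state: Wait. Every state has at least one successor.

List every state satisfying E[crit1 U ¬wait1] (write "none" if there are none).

{Wait, Crit}

States satisfying crit1: ∅.
States satisfying ¬wait1: {Wait, Crit}.
States satisfying E[crit1 U ¬wait1]: {Wait, Crit}.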